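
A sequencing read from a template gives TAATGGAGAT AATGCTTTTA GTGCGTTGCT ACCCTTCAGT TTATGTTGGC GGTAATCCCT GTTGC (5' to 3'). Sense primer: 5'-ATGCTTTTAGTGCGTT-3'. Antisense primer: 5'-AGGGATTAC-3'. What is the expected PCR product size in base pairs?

Forward primer ATGCTTTTAGTGCGTT is found on the top strand at positions 12–27.
Taking the reverse complement of AGGGATTAC gives GTAATCCCT, found at positions 52–60 on the template; the primer anneals here to the top strand with its 3' end pointing upstream.
Amplicon spans positions 12–60: 49 bp.

49 bp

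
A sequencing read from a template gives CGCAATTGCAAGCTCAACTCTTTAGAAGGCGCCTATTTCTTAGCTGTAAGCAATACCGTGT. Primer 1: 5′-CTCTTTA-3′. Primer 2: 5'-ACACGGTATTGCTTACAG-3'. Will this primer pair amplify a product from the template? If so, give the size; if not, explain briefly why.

Yes — a 44 bp product.

Primer 1 (CTCTTTA) matches the top strand at positions 18–24; it acts as a forward primer.
Primer 2's reverse complement is CTGTAAGCAATACCGTGT, matching the top strand at positions 44–61; it acts as a reverse primer.
The 3' ends face each other across positions 18–61, giving a 44 bp product.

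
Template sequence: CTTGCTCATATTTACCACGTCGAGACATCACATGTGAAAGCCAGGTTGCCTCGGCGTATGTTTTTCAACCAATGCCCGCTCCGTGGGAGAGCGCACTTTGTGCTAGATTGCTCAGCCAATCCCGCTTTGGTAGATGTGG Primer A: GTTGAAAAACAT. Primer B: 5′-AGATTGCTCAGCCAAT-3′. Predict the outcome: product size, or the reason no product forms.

Primer A (GTTGAAAAACAT) has reverse complement ATGTTTTTCAAC, which matches the top strand at positions 58–69; primer A anneals to the top strand there with its 3' end pointing upstream toward position 58.
Primer B (AGATTGCTCAGCCAAT) matches the top strand directly at positions 105–120; it anneals to the bottom strand with its 3' end pointing downstream toward position 120.
The 3' ends diverge (primer A extends toward position 1, primer B toward position 139), so the primers never converge on a shared product.

No product — the primers' 3' ends point away from each other.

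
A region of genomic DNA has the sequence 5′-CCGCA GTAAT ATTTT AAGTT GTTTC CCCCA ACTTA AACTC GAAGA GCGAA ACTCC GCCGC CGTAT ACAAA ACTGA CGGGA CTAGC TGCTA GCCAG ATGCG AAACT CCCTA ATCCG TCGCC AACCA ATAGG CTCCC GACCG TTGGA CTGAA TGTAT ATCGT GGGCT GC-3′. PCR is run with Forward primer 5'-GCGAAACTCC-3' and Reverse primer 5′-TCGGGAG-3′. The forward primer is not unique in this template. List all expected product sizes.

92 bp, 40 bp

The forward primer GCGAAACTCC matches the top strand at positions 46–55, 98–107.
The reverse primer's reverse complement is CTCCCGA, matching at positions 131–137.
Each forward site pairs with the reverse site to give a product ending at position 137: sizes 92, 40 bp.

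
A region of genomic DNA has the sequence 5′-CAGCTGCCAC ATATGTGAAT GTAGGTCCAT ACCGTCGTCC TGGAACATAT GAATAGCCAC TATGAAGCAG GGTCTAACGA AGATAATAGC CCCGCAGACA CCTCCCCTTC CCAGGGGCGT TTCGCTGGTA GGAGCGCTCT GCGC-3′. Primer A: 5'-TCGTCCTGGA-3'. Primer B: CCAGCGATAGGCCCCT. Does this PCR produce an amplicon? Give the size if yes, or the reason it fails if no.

No product — primer B has no binding site in the template.

Primer B (CCAGCGATAGGCCCCT) does not match the top strand, and its reverse complement AGGGGCCTATCGCTGG does not match either.
With no annealing site for primer B, no amplification occurs.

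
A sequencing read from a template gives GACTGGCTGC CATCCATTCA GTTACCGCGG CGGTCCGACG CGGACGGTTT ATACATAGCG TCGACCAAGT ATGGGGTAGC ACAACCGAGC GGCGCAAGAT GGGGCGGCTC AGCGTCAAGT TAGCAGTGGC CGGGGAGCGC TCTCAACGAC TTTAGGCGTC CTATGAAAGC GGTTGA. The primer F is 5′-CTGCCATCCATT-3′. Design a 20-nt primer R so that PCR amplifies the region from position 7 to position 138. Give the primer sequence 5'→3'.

The product's 3' end on the top strand is position 138.
The reverse primer anneals to the top strand over positions 119–138, i.e. to GTTAGCAGTGGCCGGGGAGC.
Its sequence written 5'→3' is the reverse complement: GCTCCCCGGCCACTGCTAAC.

5'-GCTCCCCGGCCACTGCTAAC-3'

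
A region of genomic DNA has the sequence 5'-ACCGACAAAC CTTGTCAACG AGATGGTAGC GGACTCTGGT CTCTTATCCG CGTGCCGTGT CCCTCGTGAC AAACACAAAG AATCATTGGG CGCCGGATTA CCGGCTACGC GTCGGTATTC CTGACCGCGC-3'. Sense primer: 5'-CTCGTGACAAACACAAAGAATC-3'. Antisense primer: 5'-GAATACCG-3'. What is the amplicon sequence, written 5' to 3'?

The forward primer matches the template at positions 63–84.
The reverse primer's reverse complement is CGGTATTC, which matches the template at positions 113–120.
The product is the template from position 63 through 120 (58 bp).

5'-CTCGTGACAAACACAAAGAATCATTGGGCGCCGGATTACCGGCTACGCGTCGGTATTC-3'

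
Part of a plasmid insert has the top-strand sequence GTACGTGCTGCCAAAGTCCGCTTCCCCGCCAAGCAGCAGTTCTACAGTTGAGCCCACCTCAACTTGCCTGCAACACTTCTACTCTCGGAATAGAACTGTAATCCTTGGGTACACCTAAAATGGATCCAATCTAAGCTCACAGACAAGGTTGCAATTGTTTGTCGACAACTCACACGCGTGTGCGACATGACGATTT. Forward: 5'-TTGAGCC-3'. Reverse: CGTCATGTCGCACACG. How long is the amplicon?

Scanning the template, TTGAGCC occurs at positions 48–54; this primer anneals to the bottom strand there with its 3' end pointing downstream.
Taking the reverse complement of CGTCATGTCGCACACG gives CGTGTGCGACATGACG, found at positions 177–192 on the template; the primer anneals here to the top strand with its 3' end pointing upstream.
The product runs from position 48 to position 192, so its length is 192 − 48 + 1 = 145 bp.

145 bp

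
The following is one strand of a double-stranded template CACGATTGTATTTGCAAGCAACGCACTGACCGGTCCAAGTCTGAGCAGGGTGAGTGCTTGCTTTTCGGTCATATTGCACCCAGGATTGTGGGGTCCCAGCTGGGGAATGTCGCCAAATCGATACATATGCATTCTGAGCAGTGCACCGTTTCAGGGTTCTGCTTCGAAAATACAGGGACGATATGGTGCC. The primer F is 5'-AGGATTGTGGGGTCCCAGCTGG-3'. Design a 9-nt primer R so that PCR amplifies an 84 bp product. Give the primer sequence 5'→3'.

5'-GAAGCAGAA-3'

The forward primer binds at positions 82–103, so an 84 bp product ends at position 82 + 84 − 1 = 165.
The reverse primer anneals to the top strand over positions 157–165, i.e. to TTCTGCTTC.
Its sequence written 5'→3' is the reverse complement: GAAGCAGAA.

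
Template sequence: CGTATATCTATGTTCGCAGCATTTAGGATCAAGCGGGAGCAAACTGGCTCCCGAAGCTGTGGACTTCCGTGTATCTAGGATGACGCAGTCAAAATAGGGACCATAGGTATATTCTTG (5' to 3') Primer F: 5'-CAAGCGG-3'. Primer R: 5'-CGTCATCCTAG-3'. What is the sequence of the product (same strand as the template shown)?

5'-CAAGCGGGAGCAAACTGGCTCCCGAAGCTGTGGACTTCCGTGTATCTAGGATGACG-3'

The forward primer matches the template at positions 30–36.
Reverse complement of the reverse primer: CTAGGATGACG. This occurs on the top strand at positions 75–85.
The product is the template from position 30 through 85 (56 bp).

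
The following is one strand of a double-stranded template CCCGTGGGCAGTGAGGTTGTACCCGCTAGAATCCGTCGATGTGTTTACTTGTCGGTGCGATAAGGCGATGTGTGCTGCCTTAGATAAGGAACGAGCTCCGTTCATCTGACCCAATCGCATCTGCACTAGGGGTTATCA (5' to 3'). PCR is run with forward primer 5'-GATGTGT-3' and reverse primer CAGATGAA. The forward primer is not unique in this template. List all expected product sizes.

The forward primer GATGTGT matches the top strand at positions 38–44, 67–73.
The reverse primer's reverse complement is TTCATCTG, matching at positions 101–108.
Each forward site pairs with the reverse site to give a product ending at position 108: sizes 71, 42 bp.

71 bp, 42 bp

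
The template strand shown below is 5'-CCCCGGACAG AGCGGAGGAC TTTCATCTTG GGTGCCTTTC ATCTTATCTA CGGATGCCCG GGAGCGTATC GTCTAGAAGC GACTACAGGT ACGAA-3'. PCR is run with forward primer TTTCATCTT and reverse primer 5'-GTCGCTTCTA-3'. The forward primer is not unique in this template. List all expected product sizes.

63 bp, 47 bp

The forward primer TTTCATCTT matches the top strand at positions 21–29, 37–45.
The reverse primer's reverse complement is TAGAAGCGAC, matching at positions 74–83.
Each forward site pairs with the reverse site to give a product ending at position 83: sizes 63, 47 bp.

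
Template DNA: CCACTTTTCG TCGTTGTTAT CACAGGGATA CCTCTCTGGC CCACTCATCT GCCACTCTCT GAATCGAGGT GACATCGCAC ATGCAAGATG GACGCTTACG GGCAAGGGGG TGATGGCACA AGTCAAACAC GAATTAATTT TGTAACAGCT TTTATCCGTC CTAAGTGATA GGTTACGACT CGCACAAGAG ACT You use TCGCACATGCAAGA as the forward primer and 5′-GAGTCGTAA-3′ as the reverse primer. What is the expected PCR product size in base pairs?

107 bp

Forward primer TCGCACATGCAAGA is found on the top strand at positions 75–88.
Reverse complement of the reverse primer: TTACGACTC. This occurs on the top strand at positions 173–181.
The product runs from position 75 to position 181, so its length is 181 − 75 + 1 = 107 bp.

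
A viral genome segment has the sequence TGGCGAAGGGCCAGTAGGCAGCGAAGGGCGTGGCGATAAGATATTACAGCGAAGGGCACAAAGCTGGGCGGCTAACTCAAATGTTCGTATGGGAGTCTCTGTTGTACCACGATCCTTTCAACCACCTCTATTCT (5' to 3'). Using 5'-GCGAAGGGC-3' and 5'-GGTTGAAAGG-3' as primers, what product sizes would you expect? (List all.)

The forward primer GCGAAGGGC matches the top strand at positions 3–11, 21–29, 49–57.
The reverse primer's reverse complement is CCTTTCAACC, matching at positions 114–123.
Each forward site pairs with the reverse site to give a product ending at position 123: sizes 121, 103, 75 bp.

121 bp, 103 bp, 75 bp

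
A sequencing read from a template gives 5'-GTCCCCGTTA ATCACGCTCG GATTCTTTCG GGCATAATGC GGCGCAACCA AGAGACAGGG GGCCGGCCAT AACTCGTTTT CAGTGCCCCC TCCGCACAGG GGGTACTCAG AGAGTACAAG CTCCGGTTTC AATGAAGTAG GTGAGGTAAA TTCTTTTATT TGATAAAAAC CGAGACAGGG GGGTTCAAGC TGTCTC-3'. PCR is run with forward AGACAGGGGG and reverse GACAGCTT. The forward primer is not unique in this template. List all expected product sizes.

The forward primer AGACAGGGGG matches the top strand at positions 53–62, 173–182.
The reverse primer's reverse complement is AAGCTGTC, matching at positions 187–194.
Each forward site pairs with the reverse site to give a product ending at position 194: sizes 142, 22 bp.

142 bp, 22 bp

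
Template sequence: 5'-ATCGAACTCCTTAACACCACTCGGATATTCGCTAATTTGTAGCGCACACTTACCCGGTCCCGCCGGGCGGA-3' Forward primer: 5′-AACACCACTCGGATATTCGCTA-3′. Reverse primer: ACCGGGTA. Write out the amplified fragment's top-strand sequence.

5'-AACACCACTCGGATATTCGCTAATTTGTAGCGCACACTTACCCGGT-3'

The forward primer matches the template at positions 13–34.
The reverse primer's reverse complement is TACCCGGT, which matches the template at positions 51–58.
The product is the template from position 13 through 58 (46 bp).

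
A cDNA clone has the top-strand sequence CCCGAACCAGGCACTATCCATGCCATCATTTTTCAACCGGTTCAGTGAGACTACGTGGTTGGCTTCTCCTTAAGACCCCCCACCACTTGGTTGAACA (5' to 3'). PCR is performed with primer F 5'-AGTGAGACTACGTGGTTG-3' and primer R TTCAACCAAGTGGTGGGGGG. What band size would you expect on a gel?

52 bp

Forward primer AGTGAGACTACGTGGTTG is found on the top strand at positions 44–61.
Reverse complement of the reverse primer: CCCCCCACCACTTGGTTGAA. This occurs on the top strand at positions 76–95.
Product length = (reverse-primer end) − (forward-primer start) + 1 = 95 − 44 + 1 = 52 bp.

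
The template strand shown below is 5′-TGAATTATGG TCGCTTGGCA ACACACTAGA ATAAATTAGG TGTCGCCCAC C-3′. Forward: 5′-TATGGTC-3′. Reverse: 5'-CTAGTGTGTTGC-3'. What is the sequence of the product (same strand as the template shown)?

5'-TATGGTCGCTTGGCAACACACTAG-3'

Forward primer TATGGTC is found on the top strand at positions 6–12.
Reverse complement of the reverse primer: GCAACACACTAG. This occurs on the top strand at positions 18–29.
The product is the template from position 6 through 29 (24 bp).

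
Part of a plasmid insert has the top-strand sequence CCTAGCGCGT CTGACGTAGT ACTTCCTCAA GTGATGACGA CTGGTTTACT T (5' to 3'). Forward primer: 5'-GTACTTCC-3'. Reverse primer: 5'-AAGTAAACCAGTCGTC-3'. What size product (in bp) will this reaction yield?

The forward primer matches the template at positions 19–26.
Taking the reverse complement of AAGTAAACCAGTCGTC gives GACGACTGGTTTACTT, found at positions 36–51 on the template; the primer anneals here to the top strand with its 3' end pointing upstream.
Amplicon spans positions 19–51: 33 bp.

33 bp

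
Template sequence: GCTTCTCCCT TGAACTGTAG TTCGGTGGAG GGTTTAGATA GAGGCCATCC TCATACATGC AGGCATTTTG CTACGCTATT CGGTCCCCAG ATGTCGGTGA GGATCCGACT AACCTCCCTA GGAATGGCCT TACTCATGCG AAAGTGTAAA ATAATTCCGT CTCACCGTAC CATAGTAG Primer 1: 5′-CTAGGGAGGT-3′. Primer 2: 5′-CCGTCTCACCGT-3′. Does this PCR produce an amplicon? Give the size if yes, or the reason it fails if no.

Primer 1 (CTAGGGAGGT) has reverse complement ACCTCCCTAG, which matches the top strand at positions 112–121; primer 1 anneals to the top strand there with its 3' end pointing upstream toward position 112.
Primer 2 (CCGTCTCACCGT) matches the top strand directly at positions 157–168; it anneals to the bottom strand with its 3' end pointing downstream toward position 168.
The 3' ends diverge (primer 1 extends toward position 1, primer 2 toward position 178), so the primers never converge on a shared product.

No product — the primers' 3' ends point away from each other.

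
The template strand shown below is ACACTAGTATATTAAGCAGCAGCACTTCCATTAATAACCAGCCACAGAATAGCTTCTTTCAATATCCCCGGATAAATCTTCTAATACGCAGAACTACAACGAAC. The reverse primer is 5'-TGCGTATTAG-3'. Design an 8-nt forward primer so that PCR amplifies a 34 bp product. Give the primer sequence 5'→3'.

5'-TTTCAATA-3'

The reverse primer's reverse complement CTAATACGCA matches the template at positions 81–90, so the product ends at position 90.
A 34 bp product then starts at position 90 − 34 + 1 = 57.
The forward primer is identical to the top strand there: TTTCAATA.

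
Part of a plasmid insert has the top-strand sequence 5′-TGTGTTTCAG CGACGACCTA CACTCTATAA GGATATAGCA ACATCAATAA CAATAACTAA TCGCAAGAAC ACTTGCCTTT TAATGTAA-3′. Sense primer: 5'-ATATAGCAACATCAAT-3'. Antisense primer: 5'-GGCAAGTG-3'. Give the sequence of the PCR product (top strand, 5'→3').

Scanning the template, ATATAGCAACATCAAT occurs at positions 33–48; this primer anneals to the bottom strand there with its 3' end pointing downstream.
Reverse complement of the reverse primer: CACTTGCC. This occurs on the top strand at positions 70–77.
The product is the template from position 33 through 77 (45 bp).

5'-ATATAGCAACATCAATAACAATAACTAATCGCAAGAACACTTGCC-3'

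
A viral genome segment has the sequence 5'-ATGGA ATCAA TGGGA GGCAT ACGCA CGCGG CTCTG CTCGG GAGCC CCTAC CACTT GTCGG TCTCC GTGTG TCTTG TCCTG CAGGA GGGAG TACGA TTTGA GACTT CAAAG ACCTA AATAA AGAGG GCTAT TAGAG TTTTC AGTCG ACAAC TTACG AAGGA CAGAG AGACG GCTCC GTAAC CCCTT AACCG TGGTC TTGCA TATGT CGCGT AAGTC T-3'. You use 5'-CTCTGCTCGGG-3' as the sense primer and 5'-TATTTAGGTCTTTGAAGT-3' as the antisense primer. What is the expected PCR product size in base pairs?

89 bp

Forward primer CTCTGCTCGGG is found on the top strand at positions 31–41.
Reverse complement of the reverse primer: ACTTCAAAGACCTAAATA. This occurs on the top strand at positions 102–119.
The product runs from position 31 to position 119, so its length is 119 − 31 + 1 = 89 bp.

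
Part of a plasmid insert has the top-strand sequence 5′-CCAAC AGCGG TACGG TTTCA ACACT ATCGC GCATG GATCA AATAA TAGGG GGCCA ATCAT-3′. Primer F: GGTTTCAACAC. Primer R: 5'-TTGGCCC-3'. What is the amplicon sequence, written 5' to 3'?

The forward primer matches the template at positions 14–24.
The reverse primer's reverse complement is GGGCCAA, which matches the template at positions 50–56.
The product is the template from position 14 through 56 (43 bp).

5'-GGTTTCAACACTATCGCGCATGGATCAAATAATAGGGGGCCAA-3'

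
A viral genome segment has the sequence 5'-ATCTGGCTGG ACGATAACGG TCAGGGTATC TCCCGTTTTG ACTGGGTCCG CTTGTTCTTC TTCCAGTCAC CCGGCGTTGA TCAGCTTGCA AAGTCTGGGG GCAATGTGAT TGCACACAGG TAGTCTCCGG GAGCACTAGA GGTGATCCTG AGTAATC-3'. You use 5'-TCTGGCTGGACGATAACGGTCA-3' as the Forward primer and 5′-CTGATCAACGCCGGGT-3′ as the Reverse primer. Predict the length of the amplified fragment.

Scanning the template, TCTGGCTGGACGATAACGGTCA occurs at positions 2–23; this primer anneals to the bottom strand there with its 3' end pointing downstream.
The reverse primer's reverse complement is ACCCGGCGTTGATCAG, which matches the template at positions 69–84.
The product runs from position 2 to position 84, so its length is 84 − 2 + 1 = 83 bp.

83 bp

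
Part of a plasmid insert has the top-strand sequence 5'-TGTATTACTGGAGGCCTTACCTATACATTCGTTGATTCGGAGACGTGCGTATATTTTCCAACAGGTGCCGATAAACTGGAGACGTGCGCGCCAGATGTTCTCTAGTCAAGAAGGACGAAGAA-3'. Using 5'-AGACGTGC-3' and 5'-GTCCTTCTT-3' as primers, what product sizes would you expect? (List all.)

The forward primer AGACGTGC matches the top strand at positions 41–48, 80–87.
The reverse primer's reverse complement is AAGAAGGAC, matching at positions 108–116.
Each forward site pairs with the reverse site to give a product ending at position 116: sizes 76, 37 bp.

76 bp, 37 bp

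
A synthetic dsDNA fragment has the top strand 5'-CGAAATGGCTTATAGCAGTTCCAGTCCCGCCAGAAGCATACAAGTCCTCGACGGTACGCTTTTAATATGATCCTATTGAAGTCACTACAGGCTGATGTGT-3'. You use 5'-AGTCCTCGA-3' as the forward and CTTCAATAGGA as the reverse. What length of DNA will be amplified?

39 bp

Forward primer AGTCCTCGA is found on the top strand at positions 43–51.
The reverse primer's reverse complement is TCCTATTGAAG, which matches the template at positions 71–81.
Amplicon spans positions 43–81: 39 bp.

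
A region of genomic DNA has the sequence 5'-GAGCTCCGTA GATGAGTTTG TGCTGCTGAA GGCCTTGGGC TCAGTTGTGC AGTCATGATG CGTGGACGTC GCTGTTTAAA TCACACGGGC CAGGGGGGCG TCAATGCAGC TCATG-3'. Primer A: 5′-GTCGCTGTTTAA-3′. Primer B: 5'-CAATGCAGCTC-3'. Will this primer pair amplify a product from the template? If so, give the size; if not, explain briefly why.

Primer A (GTCGCTGTTTAA) matches the top strand at positions 68–79 (3' end points downstream).
Primer B (CAATGCAGCTC) also matches the top strand directly, at positions 102–112 — its reverse complement GAGCTGCATTG is not present.
Both primers anneal to the bottom strand with 3' ends pointing the same way, so neither can prime synthesis back toward the other.

No product — both primers anneal to the same strand and extend in the same direction.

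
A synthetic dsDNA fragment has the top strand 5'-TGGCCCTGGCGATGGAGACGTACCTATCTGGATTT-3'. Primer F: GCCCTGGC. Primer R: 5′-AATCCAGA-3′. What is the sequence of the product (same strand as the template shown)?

5'-GCCCTGGCGATGGAGACGTACCTATCTGGATT-3'

Scanning the template, GCCCTGGC occurs at positions 3–10; this primer anneals to the bottom strand there with its 3' end pointing downstream.
Taking the reverse complement of AATCCAGA gives TCTGGATT, found at positions 27–34 on the template; the primer anneals here to the top strand with its 3' end pointing upstream.
The product is the template from position 3 through 34 (32 bp).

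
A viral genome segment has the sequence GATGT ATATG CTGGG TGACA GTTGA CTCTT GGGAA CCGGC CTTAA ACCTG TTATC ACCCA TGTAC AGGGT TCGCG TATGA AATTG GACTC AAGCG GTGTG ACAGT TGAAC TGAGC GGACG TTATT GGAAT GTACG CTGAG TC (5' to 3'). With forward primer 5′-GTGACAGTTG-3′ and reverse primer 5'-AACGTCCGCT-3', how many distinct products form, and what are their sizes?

Two products: 108 bp, 25 bp

The forward primer GTGACAGTTG matches the top strand at positions 15–24, 98–107.
The reverse primer's reverse complement is AGCGGACGTT, matching at positions 113–122.
Each forward site pairs with the reverse site to give a product ending at position 122: sizes 108, 25 bp.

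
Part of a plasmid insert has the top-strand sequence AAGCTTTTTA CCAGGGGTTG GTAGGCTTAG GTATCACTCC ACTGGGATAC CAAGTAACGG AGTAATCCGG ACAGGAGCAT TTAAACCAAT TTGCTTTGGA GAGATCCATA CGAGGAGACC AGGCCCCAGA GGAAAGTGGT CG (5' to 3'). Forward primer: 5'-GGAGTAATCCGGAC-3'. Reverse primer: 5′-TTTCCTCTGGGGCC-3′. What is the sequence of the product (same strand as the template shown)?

The forward primer matches the template at positions 59–72.
The reverse primer's reverse complement is GGCCCCAGAGGAAA, which matches the template at positions 122–135.
The product is the template from position 59 through 135 (77 bp).

5'-GGAGTAATCCGGACAGGAGCATTTAAACCAATTTGCTTTGGAGAGATCCATACGAGGAGACCAGGCCCCAGAGGAAA-3'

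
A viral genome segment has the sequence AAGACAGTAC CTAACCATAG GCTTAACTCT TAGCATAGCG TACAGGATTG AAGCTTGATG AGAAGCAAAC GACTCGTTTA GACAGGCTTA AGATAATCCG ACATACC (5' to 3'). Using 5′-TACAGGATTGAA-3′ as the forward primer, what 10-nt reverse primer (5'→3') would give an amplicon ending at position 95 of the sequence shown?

The forward primer binds at positions 41–52; the product's 3' end on the top strand is position 95.
The reverse primer anneals to the top strand over positions 86–95, i.e. to GCTTAAGATA.
Its sequence written 5'→3' is the reverse complement: TATCTTAAGC.

5'-TATCTTAAGC-3'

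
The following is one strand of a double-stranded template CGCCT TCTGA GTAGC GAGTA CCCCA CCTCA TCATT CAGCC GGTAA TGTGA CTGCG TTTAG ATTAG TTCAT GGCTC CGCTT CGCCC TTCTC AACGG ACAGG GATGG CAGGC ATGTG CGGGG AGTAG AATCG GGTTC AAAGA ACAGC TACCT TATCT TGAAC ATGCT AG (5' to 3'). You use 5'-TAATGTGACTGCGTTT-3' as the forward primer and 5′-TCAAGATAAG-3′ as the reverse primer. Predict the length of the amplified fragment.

The forward primer matches the template at positions 43–58.
Reverse complement of the reverse primer: CTTATCTTGA. This occurs on the top strand at positions 149–158.
Amplicon spans positions 43–158: 116 bp.

116 bp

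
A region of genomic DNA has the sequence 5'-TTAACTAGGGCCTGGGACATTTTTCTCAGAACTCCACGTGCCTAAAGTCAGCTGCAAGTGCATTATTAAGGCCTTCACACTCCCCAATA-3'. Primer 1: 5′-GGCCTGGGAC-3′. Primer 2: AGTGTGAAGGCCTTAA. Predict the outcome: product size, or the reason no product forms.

Primer 1 (GGCCTGGGAC) matches the top strand at positions 9–18; it acts as a forward primer.
Primer 2's reverse complement is TTAAGGCCTTCACACT, matching the top strand at positions 66–81; it acts as a reverse primer.
The 3' ends face each other across positions 9–81, giving a 73 bp product.

Yes — a 73 bp product.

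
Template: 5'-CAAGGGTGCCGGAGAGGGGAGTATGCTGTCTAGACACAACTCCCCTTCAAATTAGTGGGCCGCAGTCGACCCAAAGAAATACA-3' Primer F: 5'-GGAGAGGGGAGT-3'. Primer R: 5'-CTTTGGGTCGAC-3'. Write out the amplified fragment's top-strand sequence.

5'-GGAGAGGGGAGTATGCTGTCTAGACACAACTCCCCTTCAAATTAGTGGGCCGCAGTCGACCCAAAG-3'

The forward primer matches the template at positions 11–22.
Reverse complement of the reverse primer: GTCGACCCAAAG. This occurs on the top strand at positions 65–76.
The product is the template from position 11 through 76 (66 bp).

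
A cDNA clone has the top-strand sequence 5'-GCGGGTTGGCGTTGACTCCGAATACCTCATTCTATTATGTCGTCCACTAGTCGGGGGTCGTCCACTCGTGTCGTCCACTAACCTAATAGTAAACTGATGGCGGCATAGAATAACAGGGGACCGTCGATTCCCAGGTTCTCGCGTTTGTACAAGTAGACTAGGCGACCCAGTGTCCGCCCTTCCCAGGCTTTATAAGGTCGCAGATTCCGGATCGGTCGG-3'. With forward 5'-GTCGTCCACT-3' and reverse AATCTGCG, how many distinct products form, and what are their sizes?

The forward primer GTCGTCCACT matches the top strand at positions 39–48, 57–66, 70–79.
The reverse primer's reverse complement is CGCAGATT, matching at positions 199–206.
Each forward site pairs with the reverse site to give a product ending at position 206: sizes 168, 150, 137 bp.

Three products: 168 bp, 150 bp, 137 bp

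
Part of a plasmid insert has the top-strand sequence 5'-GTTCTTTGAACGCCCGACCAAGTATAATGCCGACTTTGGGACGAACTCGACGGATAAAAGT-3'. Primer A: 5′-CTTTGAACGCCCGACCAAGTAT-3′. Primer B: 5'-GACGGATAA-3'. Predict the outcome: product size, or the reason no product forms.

No product — both primers anneal to the same strand and extend in the same direction.

Primer A (CTTTGAACGCCCGACCAAGTAT) matches the top strand at positions 4–25 (3' end points downstream).
Primer B (GACGGATAA) also matches the top strand directly, at positions 49–57 — its reverse complement TTATCCGTC is not present.
Both primers anneal to the bottom strand with 3' ends pointing the same way, so neither can prime synthesis back toward the other.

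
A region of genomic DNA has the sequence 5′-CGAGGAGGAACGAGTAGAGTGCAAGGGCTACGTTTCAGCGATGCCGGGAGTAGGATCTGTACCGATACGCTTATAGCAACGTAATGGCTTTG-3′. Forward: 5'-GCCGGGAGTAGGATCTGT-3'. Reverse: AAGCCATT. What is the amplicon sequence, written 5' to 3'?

5'-GCCGGGAGTAGGATCTGTACCGATACGCTTATAGCAACGTAATGGCTT-3'

The forward primer matches the template at positions 43–60.
Reverse complement of the reverse primer: AATGGCTT. This occurs on the top strand at positions 83–90.
The product is the template from position 43 through 90 (48 bp).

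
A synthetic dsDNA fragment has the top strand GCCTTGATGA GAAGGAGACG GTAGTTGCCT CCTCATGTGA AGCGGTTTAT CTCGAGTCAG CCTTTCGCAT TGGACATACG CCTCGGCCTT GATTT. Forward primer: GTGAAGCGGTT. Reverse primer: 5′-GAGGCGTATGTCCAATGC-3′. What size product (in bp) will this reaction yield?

Scanning the template, GTGAAGCGGTT occurs at positions 37–47; this primer anneals to the bottom strand there with its 3' end pointing downstream.
Taking the reverse complement of GAGGCGTATGTCCAATGC gives GCATTGGACATACGCCTC, found at positions 67–84 on the template; the primer anneals here to the top strand with its 3' end pointing upstream.
The product runs from position 37 to position 84, so its length is 84 − 37 + 1 = 48 bp.

48 bp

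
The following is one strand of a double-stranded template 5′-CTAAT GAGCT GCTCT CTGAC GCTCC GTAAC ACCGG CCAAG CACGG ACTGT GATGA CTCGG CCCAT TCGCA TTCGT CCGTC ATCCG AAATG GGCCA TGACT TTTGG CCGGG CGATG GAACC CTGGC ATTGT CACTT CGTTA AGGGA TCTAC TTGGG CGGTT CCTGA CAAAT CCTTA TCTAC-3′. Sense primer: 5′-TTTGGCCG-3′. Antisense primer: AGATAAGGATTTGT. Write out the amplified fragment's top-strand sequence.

Forward primer TTTGGCCG is found on the top strand at positions 101–108.
Reverse complement of the reverse primer: ACAAATCCTTATCT. This occurs on the top strand at positions 165–178.
The product is the template from position 101 through 178 (78 bp).

5'-TTTGGCCGGGCGATGGAACCCTGGCATTGTCACTTCGTTAAGGGATCTACTTGGGCGGTTCCTGACAAATCCTTATCT-3'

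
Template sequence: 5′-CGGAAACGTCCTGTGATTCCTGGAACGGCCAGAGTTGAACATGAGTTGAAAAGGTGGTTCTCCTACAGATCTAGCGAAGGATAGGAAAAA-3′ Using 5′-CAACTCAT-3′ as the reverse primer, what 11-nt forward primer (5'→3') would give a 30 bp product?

5'-CCTGGAACGGC-3'

The reverse primer's reverse complement ATGAGTTG matches the template at positions 41–48, so the product ends at position 48.
A 30 bp product then starts at position 48 − 30 + 1 = 19.
The forward primer is identical to the top strand there: CCTGGAACGGC.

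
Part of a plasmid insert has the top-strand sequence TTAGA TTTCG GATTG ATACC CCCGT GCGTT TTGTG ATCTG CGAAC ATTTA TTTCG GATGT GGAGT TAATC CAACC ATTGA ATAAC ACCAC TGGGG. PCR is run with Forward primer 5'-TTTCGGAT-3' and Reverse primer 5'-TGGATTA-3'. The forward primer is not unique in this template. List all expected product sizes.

The forward primer TTTCGGAT matches the top strand at positions 6–13, 51–58.
The reverse primer's reverse complement is TAATCCA, matching at positions 66–72.
Each forward site pairs with the reverse site to give a product ending at position 72: sizes 67, 22 bp.

67 bp, 22 bp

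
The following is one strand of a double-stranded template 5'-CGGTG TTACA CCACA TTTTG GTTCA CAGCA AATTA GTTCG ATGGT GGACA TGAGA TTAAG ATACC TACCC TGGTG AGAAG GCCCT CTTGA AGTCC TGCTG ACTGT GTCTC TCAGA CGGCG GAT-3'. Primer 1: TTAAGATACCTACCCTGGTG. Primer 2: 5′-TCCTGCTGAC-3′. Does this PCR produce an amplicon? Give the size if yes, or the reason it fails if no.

No product — both primers anneal to the same strand and extend in the same direction.

Primer 1 (TTAAGATACCTACCCTGGTG) matches the top strand at positions 56–75 (3' end points downstream).
Primer 2 (TCCTGCTGAC) also matches the top strand directly, at positions 93–102 — its reverse complement GTCAGCAGGA is not present.
Both primers anneal to the bottom strand with 3' ends pointing the same way, so neither can prime synthesis back toward the other.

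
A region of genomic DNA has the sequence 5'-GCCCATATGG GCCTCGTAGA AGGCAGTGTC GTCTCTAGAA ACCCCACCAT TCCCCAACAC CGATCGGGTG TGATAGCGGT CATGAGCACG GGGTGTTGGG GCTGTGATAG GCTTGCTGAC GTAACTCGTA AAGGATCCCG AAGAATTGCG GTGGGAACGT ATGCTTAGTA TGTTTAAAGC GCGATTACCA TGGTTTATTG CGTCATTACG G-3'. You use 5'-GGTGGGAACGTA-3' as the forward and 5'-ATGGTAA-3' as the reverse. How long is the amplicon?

Scanning the template, GGTGGGAACGTA occurs at positions 150–161; this primer anneals to the bottom strand there with its 3' end pointing downstream.
The reverse primer's reverse complement is TTACCAT, which matches the template at positions 185–191.
Product length = (reverse-primer end) − (forward-primer start) + 1 = 191 − 150 + 1 = 42 bp.

42 bp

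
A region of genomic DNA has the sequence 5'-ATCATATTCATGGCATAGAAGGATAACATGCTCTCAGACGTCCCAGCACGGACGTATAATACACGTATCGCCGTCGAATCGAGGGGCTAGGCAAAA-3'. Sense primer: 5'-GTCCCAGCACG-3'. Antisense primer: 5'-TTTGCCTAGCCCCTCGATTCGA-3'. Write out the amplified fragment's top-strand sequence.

5'-GTCCCAGCACGGACGTATAATACACGTATCGCCGTCGAATCGAGGGGCTAGGCAAA-3'

The forward primer matches the template at positions 40–50.
Taking the reverse complement of TTTGCCTAGCCCCTCGATTCGA gives TCGAATCGAGGGGCTAGGCAAA, found at positions 74–95 on the template; the primer anneals here to the top strand with its 3' end pointing upstream.
The product is the template from position 40 through 95 (56 bp).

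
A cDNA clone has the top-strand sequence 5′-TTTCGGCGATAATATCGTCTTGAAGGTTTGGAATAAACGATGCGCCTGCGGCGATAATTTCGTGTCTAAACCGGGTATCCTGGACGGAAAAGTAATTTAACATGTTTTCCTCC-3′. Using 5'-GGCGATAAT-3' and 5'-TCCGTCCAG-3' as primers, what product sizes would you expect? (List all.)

84 bp, 39 bp

The forward primer GGCGATAAT matches the top strand at positions 5–13, 50–58.
The reverse primer's reverse complement is CTGGACGGA, matching at positions 80–88.
Each forward site pairs with the reverse site to give a product ending at position 88: sizes 84, 39 bp.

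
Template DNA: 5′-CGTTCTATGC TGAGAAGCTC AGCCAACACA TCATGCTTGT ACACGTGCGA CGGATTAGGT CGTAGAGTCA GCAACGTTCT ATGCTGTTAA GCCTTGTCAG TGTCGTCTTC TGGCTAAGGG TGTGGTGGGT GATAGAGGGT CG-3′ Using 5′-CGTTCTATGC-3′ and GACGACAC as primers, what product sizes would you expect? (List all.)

107 bp, 33 bp

The forward primer CGTTCTATGC matches the top strand at positions 1–10, 75–84.
The reverse primer's reverse complement is GTGTCGTC, matching at positions 100–107.
Each forward site pairs with the reverse site to give a product ending at position 107: sizes 107, 33 bp.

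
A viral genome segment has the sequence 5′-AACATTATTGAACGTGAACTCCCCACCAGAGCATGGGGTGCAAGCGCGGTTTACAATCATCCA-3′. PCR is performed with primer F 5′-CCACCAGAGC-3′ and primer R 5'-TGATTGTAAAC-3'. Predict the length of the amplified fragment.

The forward primer matches the template at positions 23–32.
Reverse complement of the reverse primer: GTTTACAATCA. This occurs on the top strand at positions 49–59.
Product length = (reverse-primer end) − (forward-primer start) + 1 = 59 − 23 + 1 = 37 bp.

37 bp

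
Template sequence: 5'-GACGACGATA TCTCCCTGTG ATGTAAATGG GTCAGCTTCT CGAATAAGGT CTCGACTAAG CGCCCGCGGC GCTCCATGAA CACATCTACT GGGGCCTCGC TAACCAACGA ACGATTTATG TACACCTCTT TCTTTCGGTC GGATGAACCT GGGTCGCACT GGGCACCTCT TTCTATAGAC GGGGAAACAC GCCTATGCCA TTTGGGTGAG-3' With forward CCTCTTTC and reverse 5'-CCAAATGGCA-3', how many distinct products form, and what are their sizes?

The forward primer CCTCTTTC matches the top strand at positions 125–132, 166–173.
The reverse primer's reverse complement is TGCCATTTGG, matching at positions 196–205.
Each forward site pairs with the reverse site to give a product ending at position 205: sizes 81, 40 bp.

Two products: 81 bp, 40 bp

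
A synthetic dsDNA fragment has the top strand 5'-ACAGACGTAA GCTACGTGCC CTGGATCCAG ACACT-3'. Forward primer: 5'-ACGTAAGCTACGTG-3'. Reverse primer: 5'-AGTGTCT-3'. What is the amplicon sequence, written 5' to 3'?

5'-ACGTAAGCTACGTGCCCTGGATCCAGACACT-3'

Forward primer ACGTAAGCTACGTG is found on the top strand at positions 5–18.
Taking the reverse complement of AGTGTCT gives AGACACT, found at positions 29–35 on the template; the primer anneals here to the top strand with its 3' end pointing upstream.
The product is the template from position 5 through 35 (31 bp).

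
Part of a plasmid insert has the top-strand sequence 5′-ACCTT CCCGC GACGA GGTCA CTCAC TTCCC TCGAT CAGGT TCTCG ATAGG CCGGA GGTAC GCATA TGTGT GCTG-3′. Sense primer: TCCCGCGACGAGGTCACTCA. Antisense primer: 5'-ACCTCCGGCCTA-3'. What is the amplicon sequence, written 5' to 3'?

5'-TCCCGCGACGAGGTCACTCACTTCCCTCGATCAGGTTCTCGATAGGCCGGAGGT-3'

Forward primer TCCCGCGACGAGGTCACTCA is found on the top strand at positions 5–24.
Taking the reverse complement of ACCTCCGGCCTA gives TAGGCCGGAGGT, found at positions 47–58 on the template; the primer anneals here to the top strand with its 3' end pointing upstream.
The product is the template from position 5 through 58 (54 bp).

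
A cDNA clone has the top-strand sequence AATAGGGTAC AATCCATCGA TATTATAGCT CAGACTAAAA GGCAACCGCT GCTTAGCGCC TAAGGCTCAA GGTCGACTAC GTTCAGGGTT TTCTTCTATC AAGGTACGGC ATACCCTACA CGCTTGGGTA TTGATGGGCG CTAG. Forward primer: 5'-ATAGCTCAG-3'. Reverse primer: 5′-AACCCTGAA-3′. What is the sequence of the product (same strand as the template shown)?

The forward primer matches the template at positions 25–33.
The reverse primer's reverse complement is TTCAGGGTT, which matches the template at positions 82–90.
The product is the template from position 25 through 90 (66 bp).

5'-ATAGCTCAGACTAAAAGGCAACCGCTGCTTAGCGCCTAAGGCTCAAGGTCGACTACGTTCAGGGTT-3'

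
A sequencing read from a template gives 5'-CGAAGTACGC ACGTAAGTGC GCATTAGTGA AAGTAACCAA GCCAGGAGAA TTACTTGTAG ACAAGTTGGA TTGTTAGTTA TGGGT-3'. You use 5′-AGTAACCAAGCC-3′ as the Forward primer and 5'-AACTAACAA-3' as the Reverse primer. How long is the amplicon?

Forward primer AGTAACCAAGCC is found on the top strand at positions 32–43.
Reverse complement of the reverse primer: TTGTTAGTT. This occurs on the top strand at positions 71–79.
Product length = (reverse-primer end) − (forward-primer start) + 1 = 79 − 32 + 1 = 48 bp.

48 bp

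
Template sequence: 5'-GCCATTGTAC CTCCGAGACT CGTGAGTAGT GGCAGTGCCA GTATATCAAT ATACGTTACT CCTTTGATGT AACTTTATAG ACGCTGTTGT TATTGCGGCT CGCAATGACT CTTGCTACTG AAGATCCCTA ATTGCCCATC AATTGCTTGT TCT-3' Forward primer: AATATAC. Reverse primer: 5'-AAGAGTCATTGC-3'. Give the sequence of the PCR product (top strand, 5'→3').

Forward primer AATATAC is found on the top strand at positions 48–54.
Taking the reverse complement of AAGAGTCATTGC gives GCAATGACTCTT, found at positions 102–113 on the template; the primer anneals here to the top strand with its 3' end pointing upstream.
The product is the template from position 48 through 113 (66 bp).

5'-AATATACGTTACTCCTTTGATGTAACTTTATAGACGCTGTTGTTATTGCGGCTCGCAATGACTCTT-3'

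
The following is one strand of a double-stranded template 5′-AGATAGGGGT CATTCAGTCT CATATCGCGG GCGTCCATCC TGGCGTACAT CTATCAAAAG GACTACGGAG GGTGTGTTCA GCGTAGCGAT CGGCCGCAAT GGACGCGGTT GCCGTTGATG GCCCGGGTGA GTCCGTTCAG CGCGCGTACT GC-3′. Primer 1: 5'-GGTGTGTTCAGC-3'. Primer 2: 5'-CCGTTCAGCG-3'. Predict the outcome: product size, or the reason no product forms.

No product — both primers anneal to the same strand and extend in the same direction.

Primer 1 (GGTGTGTTCAGC) matches the top strand at positions 71–82 (3' end points downstream).
Primer 2 (CCGTTCAGCG) also matches the top strand directly, at positions 133–142 — its reverse complement CGCTGAACGG is not present.
Both primers anneal to the bottom strand with 3' ends pointing the same way, so neither can prime synthesis back toward the other.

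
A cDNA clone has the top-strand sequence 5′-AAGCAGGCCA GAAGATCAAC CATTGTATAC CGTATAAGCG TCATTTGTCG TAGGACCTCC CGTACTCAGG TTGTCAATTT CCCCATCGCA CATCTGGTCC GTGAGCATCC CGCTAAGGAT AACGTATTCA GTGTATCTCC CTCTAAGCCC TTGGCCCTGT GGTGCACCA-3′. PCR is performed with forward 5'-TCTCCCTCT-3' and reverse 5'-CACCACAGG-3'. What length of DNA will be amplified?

The forward primer matches the template at positions 136–144.
Taking the reverse complement of CACCACAGG gives CCTGTGGTG, found at positions 156–164 on the template; the primer anneals here to the top strand with its 3' end pointing upstream.
Amplicon spans positions 136–164: 29 bp.

29 bp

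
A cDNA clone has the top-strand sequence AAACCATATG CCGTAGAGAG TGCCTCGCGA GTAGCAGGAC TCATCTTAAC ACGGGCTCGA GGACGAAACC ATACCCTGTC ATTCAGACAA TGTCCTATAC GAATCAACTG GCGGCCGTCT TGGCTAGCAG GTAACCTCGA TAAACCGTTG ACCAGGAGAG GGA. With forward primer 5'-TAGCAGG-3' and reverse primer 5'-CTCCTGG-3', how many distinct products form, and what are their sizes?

The forward primer TAGCAGG matches the top strand at positions 32–38, 125–131.
The reverse primer's reverse complement is CCAGGAG, matching at positions 152–158.
Each forward site pairs with the reverse site to give a product ending at position 158: sizes 127, 34 bp.

Two products: 127 bp, 34 bp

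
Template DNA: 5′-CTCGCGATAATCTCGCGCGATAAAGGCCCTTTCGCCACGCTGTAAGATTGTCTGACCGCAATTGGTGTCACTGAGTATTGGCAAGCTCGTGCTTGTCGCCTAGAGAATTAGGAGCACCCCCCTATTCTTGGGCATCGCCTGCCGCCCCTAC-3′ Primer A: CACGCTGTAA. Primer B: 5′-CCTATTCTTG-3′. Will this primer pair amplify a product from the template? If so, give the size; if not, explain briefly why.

No product — both primers anneal to the same strand and extend in the same direction.

Primer A (CACGCTGTAA) matches the top strand at positions 36–45 (3' end points downstream).
Primer B (CCTATTCTTG) also matches the top strand directly, at positions 121–130 — its reverse complement CAAGAATAGG is not present.
Both primers anneal to the bottom strand with 3' ends pointing the same way, so neither can prime synthesis back toward the other.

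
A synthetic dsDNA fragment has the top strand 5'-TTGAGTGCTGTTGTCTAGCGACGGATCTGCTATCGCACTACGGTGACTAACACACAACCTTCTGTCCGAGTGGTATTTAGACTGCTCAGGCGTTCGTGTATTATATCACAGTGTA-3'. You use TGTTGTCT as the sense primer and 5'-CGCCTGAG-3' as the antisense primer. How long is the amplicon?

84 bp

Forward primer TGTTGTCT is found on the top strand at positions 9–16.
Taking the reverse complement of CGCCTGAG gives CTCAGGCG, found at positions 85–92 on the template; the primer anneals here to the top strand with its 3' end pointing upstream.
Amplicon spans positions 9–92: 84 bp.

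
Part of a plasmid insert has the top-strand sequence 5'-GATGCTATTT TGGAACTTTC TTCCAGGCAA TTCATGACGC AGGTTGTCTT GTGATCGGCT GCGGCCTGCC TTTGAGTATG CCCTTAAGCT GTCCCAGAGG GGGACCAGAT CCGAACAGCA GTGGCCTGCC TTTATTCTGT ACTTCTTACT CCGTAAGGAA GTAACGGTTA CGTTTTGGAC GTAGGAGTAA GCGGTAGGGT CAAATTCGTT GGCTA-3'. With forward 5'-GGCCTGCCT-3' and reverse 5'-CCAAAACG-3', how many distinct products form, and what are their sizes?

Two products: 116 bp, 56 bp

The forward primer GGCCTGCCT matches the top strand at positions 63–71, 123–131.
The reverse primer's reverse complement is CGTTTTGG, matching at positions 171–178.
Each forward site pairs with the reverse site to give a product ending at position 178: sizes 116, 56 bp.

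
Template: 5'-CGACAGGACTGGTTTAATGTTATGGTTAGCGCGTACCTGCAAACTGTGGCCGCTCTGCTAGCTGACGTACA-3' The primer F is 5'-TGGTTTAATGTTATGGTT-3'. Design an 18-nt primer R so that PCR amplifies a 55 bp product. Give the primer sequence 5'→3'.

The forward primer binds at positions 10–27, so a 55 bp product ends at position 10 + 55 − 1 = 64.
The reverse primer anneals to the top strand over positions 47–64, i.e. to TGGCCGCTCTGCTAGCTG.
Its sequence written 5'→3' is the reverse complement: CAGCTAGCAGAGCGGCCA.

5'-CAGCTAGCAGAGCGGCCA-3'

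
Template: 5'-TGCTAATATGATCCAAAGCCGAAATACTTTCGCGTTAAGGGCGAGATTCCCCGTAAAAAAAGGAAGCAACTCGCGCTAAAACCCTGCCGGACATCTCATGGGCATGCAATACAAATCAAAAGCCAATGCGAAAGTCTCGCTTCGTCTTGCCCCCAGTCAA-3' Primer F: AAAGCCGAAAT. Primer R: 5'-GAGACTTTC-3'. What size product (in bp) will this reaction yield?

Scanning the template, AAAGCCGAAAT occurs at positions 15–25; this primer anneals to the bottom strand there with its 3' end pointing downstream.
The reverse primer's reverse complement is GAAAGTCTC, which matches the template at positions 130–138.
Amplicon spans positions 15–138: 124 bp.

124 bp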